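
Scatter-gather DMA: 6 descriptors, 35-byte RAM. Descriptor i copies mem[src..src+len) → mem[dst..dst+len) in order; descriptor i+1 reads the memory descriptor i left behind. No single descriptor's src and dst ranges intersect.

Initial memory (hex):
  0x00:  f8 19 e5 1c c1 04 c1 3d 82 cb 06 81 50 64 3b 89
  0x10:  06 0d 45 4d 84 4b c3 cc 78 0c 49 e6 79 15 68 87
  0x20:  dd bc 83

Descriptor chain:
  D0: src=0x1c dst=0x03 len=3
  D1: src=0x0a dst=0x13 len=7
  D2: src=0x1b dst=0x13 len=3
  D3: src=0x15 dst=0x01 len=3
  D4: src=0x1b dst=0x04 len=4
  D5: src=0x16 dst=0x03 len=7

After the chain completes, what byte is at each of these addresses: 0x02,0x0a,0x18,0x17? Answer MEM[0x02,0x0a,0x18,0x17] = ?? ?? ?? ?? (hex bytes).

MEM[0x02,0x0a,0x18,0x17] = 64 06 89 3b

  after D0: wrote 3B at 0x03 = 791568
  after D1: wrote 7B at 0x13 = 068150643b8906
  after D2: wrote 3B at 0x13 = e67915
  after D3: wrote 3B at 0x01 = 15643b
  after D4: wrote 4B at 0x04 = e6791568
  after D5: wrote 7B at 0x03 = 643b890649e679
query mem[0x02]=0x64, mem[0x0a]=0x06, mem[0x18]=0x89, mem[0x17]=0x3b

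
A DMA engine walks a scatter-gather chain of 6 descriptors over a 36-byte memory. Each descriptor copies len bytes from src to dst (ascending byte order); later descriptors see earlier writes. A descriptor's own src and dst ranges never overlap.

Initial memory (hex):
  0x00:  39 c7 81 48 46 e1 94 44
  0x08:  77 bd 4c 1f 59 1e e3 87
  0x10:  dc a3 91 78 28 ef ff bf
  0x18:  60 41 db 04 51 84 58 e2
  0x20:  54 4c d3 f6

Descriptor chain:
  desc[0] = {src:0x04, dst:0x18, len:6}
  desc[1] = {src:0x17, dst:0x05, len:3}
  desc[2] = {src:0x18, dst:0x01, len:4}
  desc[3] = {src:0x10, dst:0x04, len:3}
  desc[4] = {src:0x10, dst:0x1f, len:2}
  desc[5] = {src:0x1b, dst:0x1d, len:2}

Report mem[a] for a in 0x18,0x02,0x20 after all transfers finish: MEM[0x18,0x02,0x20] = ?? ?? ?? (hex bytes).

MEM[0x18,0x02,0x20] = 46 e1 a3

#0 dst[0x18+6] := {0x46,0xe1,0x94,0x44,0x77,0xbd}
#1 dst[0x05+3] := {0xbf,0x46,0xe1}
#2 dst[0x01+4] := {0x46,0xe1,0x94,0x44}
#3 dst[0x04+3] := {0xdc,0xa3,0x91}
#4 dst[0x1f+2] := {0xdc,0xa3}
#5 dst[0x1d+2] := {0x44,0x77}
query mem[0x18]=0x46, mem[0x02]=0xe1, mem[0x20]=0xa3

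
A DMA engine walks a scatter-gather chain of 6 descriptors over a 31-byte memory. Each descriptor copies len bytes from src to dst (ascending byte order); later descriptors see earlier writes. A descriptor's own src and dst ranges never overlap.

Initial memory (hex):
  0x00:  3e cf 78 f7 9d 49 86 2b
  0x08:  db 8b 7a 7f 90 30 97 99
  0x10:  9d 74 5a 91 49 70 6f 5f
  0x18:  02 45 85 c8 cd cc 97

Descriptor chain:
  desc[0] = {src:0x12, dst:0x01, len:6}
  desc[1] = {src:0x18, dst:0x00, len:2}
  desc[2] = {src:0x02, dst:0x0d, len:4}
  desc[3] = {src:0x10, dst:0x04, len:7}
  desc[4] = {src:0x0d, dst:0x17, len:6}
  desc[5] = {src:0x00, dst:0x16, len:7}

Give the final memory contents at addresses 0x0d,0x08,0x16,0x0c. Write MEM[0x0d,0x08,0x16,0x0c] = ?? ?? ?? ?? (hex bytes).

MEM[0x0d,0x08,0x16,0x0c] = 91 49 02 90

[0] 0x12->0x01 len=6 : 5a 91 49 70 6f 5f
[1] 0x18->0x00 len=2 : 02 45
[2] 0x02->0x0d len=4 : 91 49 70 6f
[3] 0x10->0x04 len=7 : 6f 74 5a 91 49 70 6f
[4] 0x0d->0x17 len=6 : 91 49 70 6f 74 5a
[5] 0x00->0x16 len=7 : 02 45 91 49 6f 74 5a
query mem[0x0d]=0x91, mem[0x08]=0x49, mem[0x16]=0x02, mem[0x0c]=0x90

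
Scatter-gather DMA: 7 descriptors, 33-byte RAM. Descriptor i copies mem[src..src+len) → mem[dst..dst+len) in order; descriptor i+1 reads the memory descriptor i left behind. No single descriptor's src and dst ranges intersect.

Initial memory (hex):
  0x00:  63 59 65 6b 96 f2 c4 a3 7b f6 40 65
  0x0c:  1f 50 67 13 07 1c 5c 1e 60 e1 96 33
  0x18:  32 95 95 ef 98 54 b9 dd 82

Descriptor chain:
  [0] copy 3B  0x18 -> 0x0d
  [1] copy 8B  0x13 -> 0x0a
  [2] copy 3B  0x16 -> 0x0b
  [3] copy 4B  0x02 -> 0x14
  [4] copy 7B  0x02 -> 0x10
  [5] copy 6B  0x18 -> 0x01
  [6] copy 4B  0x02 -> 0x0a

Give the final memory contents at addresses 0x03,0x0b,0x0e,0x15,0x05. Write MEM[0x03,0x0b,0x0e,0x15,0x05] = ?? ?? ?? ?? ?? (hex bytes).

MEM[0x03,0x0b,0x0e,0x15,0x05] = 95 95 33 a3 98

#0 dst[0x0d+3] := {0x32,0x95,0x95}
#1 dst[0x0a+8] := {0x1e,0x60,0xe1,0x96,0x33,0x32,0x95,0x95}
#2 dst[0x0b+3] := {0x96,0x33,0x32}
#3 dst[0x14+4] := {0x65,0x6b,0x96,0xf2}
#4 dst[0x10+7] := {0x65,0x6b,0x96,0xf2,0xc4,0xa3,0x7b}
#5 dst[0x01+6] := {0x32,0x95,0x95,0xef,0x98,0x54}
#6 dst[0x0a+4] := {0x95,0x95,0xef,0x98}
query mem[0x03]=0x95, mem[0x0b]=0x95, mem[0x0e]=0x33, mem[0x15]=0xa3, mem[0x05]=0x98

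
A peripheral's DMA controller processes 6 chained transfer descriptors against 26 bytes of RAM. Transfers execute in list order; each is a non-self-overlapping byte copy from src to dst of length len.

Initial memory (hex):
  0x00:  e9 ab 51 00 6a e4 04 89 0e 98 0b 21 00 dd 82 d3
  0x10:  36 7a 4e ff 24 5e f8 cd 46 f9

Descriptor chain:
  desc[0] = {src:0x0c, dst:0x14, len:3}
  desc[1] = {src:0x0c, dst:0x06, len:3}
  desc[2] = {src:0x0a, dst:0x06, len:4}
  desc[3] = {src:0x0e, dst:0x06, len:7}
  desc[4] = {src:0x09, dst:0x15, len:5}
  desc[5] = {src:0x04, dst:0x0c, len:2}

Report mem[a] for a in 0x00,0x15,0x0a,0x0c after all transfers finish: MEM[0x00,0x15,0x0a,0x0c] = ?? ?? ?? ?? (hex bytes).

MEM[0x00,0x15,0x0a,0x0c] = e9 7a 4e 6a

D0: mem[0x14..0x16] <- [00 dd 82]
D1: mem[0x06..0x08] <- [00 dd 82]
D2: mem[0x06..0x09] <- [0b 21 00 dd]
D3: mem[0x06..0x0c] <- [82 d3 36 7a 4e ff 00]
D4: mem[0x15..0x19] <- [7a 4e ff 00 dd]
D5: mem[0x0c..0x0d] <- [6a e4]
query mem[0x00]=0xe9, mem[0x15]=0x7a, mem[0x0a]=0x4e, mem[0x0c]=0x6a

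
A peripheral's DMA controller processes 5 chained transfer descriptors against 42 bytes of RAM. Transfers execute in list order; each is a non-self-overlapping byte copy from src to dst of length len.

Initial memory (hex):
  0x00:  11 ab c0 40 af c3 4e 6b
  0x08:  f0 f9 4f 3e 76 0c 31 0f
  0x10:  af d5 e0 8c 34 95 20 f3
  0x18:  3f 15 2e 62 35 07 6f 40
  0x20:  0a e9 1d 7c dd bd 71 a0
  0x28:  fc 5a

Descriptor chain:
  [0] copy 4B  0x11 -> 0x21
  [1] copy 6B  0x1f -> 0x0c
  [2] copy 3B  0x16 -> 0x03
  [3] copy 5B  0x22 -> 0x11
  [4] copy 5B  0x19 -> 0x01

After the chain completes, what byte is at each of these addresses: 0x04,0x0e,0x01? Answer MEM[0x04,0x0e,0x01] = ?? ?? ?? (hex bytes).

MEM[0x04,0x0e,0x01] = 35 d5 15

D0: mem[0x21..0x24] <- [d5 e0 8c 34]
D1: mem[0x0c..0x11] <- [40 0a d5 e0 8c 34]
D2: mem[0x03..0x05] <- [20 f3 3f]
D3: mem[0x11..0x15] <- [e0 8c 34 bd 71]
D4: mem[0x01..0x05] <- [15 2e 62 35 07]
query mem[0x04]=0x35, mem[0x0e]=0xd5, mem[0x01]=0x15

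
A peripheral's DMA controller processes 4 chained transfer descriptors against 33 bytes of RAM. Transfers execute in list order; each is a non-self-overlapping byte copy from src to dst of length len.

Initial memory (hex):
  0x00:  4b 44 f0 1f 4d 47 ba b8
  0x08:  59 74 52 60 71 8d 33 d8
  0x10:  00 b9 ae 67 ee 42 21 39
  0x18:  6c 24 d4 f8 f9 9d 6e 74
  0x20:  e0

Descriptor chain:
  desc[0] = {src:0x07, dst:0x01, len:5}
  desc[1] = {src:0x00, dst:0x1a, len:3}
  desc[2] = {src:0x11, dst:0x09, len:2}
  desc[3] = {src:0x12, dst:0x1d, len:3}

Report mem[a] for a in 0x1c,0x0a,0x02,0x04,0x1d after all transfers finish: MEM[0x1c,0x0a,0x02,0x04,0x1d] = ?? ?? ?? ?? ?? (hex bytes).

[0] 0x07->0x01 len=5 : b8 59 74 52 60
[1] 0x00->0x1a len=3 : 4b b8 59
[2] 0x11->0x09 len=2 : b9 ae
[3] 0x12->0x1d len=3 : ae 67 ee
query mem[0x1c]=0x59, mem[0x0a]=0xae, mem[0x02]=0x59, mem[0x04]=0x52, mem[0x1d]=0xae

MEM[0x1c,0x0a,0x02,0x04,0x1d] = 59 ae 59 52 ae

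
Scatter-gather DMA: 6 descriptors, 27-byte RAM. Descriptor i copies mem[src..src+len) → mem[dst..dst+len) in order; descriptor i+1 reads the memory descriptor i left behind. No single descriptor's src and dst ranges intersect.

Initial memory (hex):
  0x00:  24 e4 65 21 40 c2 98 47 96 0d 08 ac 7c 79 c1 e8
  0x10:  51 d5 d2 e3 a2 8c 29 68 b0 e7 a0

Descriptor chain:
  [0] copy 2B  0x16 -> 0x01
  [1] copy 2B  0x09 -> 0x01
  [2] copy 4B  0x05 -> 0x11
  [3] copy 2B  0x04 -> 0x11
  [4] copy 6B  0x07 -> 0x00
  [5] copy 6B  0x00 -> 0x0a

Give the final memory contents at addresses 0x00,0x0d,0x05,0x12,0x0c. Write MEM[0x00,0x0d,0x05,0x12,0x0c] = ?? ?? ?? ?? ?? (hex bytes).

MEM[0x00,0x0d,0x05,0x12,0x0c] = 47 08 7c c2 0d

D0: mem[0x01..0x02] <- [29 68]
D1: mem[0x01..0x02] <- [0d 08]
D2: mem[0x11..0x14] <- [c2 98 47 96]
D3: mem[0x11..0x12] <- [40 c2]
D4: mem[0x00..0x05] <- [47 96 0d 08 ac 7c]
D5: mem[0x0a..0x0f] <- [47 96 0d 08 ac 7c]
query mem[0x00]=0x47, mem[0x0d]=0x08, mem[0x05]=0x7c, mem[0x12]=0xc2, mem[0x0c]=0x0d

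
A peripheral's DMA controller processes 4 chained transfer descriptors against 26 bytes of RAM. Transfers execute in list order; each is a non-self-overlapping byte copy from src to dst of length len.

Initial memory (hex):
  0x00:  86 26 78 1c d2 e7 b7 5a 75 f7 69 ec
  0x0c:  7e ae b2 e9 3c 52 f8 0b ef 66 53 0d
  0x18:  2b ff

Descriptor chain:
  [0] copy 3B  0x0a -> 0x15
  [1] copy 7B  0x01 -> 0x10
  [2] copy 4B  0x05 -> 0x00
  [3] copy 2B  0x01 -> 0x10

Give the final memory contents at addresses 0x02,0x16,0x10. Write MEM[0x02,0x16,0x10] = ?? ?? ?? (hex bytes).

D0: mem[0x15..0x17] <- [69 ec 7e]
D1: mem[0x10..0x16] <- [26 78 1c d2 e7 b7 5a]
D2: mem[0x00..0x03] <- [e7 b7 5a 75]
D3: mem[0x10..0x11] <- [b7 5a]
query mem[0x02]=0x5a, mem[0x16]=0x5a, mem[0x10]=0xb7

MEM[0x02,0x16,0x10] = 5a 5a b7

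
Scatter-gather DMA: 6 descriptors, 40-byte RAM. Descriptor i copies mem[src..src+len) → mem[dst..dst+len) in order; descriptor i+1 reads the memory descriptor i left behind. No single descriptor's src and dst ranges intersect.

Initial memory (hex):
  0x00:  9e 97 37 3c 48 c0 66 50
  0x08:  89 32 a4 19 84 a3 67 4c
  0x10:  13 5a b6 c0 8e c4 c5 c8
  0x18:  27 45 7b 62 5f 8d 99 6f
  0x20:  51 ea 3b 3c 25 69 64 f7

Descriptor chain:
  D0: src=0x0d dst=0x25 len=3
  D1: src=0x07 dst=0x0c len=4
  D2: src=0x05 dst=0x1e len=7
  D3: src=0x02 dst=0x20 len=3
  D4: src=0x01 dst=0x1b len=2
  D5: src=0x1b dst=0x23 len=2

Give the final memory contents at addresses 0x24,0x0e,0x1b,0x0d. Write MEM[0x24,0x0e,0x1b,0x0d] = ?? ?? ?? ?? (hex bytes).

MEM[0x24,0x0e,0x1b,0x0d] = 37 32 97 89

#0 dst[0x25+3] := {0xa3,0x67,0x4c}
#1 dst[0x0c+4] := {0x50,0x89,0x32,0xa4}
#2 dst[0x1e+7] := {0xc0,0x66,0x50,0x89,0x32,0xa4,0x19}
#3 dst[0x20+3] := {0x37,0x3c,0x48}
#4 dst[0x1b+2] := {0x97,0x37}
#5 dst[0x23+2] := {0x97,0x37}
query mem[0x24]=0x37, mem[0x0e]=0x32, mem[0x1b]=0x97, mem[0x0d]=0x89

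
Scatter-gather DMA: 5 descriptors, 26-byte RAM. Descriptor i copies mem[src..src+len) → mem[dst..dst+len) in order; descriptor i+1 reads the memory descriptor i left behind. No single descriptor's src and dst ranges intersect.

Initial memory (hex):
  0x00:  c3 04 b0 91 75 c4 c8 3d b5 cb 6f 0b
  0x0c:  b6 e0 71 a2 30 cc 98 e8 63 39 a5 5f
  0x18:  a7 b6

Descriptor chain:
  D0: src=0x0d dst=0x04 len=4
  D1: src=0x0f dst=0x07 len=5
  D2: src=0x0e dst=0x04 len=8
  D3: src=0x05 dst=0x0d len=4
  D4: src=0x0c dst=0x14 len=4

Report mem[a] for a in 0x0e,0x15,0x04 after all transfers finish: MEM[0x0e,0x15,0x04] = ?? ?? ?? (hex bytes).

MEM[0x0e,0x15,0x04] = 30 a2 71

[0] 0x0d->0x04 len=4 : e0 71 a2 30
[1] 0x0f->0x07 len=5 : a2 30 cc 98 e8
[2] 0x0e->0x04 len=8 : 71 a2 30 cc 98 e8 63 39
[3] 0x05->0x0d len=4 : a2 30 cc 98
[4] 0x0c->0x14 len=4 : b6 a2 30 cc
query mem[0x0e]=0x30, mem[0x15]=0xa2, mem[0x04]=0x71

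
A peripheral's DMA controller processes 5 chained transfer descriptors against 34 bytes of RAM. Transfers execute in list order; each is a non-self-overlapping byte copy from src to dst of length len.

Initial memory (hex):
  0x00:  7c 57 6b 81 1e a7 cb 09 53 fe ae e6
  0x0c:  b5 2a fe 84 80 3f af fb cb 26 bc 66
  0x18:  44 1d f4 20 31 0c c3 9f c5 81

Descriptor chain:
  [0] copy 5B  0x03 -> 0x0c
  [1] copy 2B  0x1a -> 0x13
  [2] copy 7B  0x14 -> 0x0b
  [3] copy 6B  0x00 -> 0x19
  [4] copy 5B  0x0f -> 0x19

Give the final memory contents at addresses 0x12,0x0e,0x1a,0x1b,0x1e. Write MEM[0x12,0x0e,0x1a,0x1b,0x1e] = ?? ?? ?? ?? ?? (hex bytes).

D0: mem[0x0c..0x10] <- [81 1e a7 cb 09]
D1: mem[0x13..0x14] <- [f4 20]
D2: mem[0x0b..0x11] <- [20 26 bc 66 44 1d f4]
D3: mem[0x19..0x1e] <- [7c 57 6b 81 1e a7]
D4: mem[0x19..0x1d] <- [44 1d f4 af f4]
query mem[0x12]=0xaf, mem[0x0e]=0x66, mem[0x1a]=0x1d, mem[0x1b]=0xf4, mem[0x1e]=0xa7

MEM[0x12,0x0e,0x1a,0x1b,0x1e] = af 66 1d f4 a7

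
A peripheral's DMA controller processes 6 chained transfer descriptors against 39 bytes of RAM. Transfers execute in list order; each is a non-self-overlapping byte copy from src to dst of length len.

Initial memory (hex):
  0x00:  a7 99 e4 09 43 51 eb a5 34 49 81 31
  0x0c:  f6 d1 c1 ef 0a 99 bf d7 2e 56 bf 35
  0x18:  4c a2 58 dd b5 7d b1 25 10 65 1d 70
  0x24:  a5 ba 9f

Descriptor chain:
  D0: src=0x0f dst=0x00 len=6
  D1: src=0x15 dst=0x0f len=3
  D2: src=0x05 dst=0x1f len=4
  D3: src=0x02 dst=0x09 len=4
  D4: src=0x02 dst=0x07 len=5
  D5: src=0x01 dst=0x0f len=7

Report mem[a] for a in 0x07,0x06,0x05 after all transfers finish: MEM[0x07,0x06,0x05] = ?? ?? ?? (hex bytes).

#0 dst[0x00+6] := {0xef,0x0a,0x99,0xbf,0xd7,0x2e}
#1 dst[0x0f+3] := {0x56,0xbf,0x35}
#2 dst[0x1f+4] := {0x2e,0xeb,0xa5,0x34}
#3 dst[0x09+4] := {0x99,0xbf,0xd7,0x2e}
#4 dst[0x07+5] := {0x99,0xbf,0xd7,0x2e,0xeb}
#5 dst[0x0f+7] := {0x0a,0x99,0xbf,0xd7,0x2e,0xeb,0x99}
query mem[0x07]=0x99, mem[0x06]=0xeb, mem[0x05]=0x2e

MEM[0x07,0x06,0x05] = 99 eb 2e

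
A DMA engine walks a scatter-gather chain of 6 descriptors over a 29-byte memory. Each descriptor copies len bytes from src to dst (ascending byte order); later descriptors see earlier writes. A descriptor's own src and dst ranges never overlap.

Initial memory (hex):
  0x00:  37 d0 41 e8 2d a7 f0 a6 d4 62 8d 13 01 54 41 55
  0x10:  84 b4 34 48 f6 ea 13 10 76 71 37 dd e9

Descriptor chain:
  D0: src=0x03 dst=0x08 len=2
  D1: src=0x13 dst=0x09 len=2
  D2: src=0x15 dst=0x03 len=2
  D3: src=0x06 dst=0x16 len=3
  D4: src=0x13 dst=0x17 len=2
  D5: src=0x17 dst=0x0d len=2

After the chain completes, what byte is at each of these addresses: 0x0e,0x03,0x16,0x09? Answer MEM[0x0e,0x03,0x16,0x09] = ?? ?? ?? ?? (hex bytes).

MEM[0x0e,0x03,0x16,0x09] = f6 ea f0 48

  after D0: wrote 2B at 0x08 = e82d
  after D1: wrote 2B at 0x09 = 48f6
  after D2: wrote 2B at 0x03 = ea13
  after D3: wrote 3B at 0x16 = f0a6e8
  after D4: wrote 2B at 0x17 = 48f6
  after D5: wrote 2B at 0x0d = 48f6
query mem[0x0e]=0xf6, mem[0x03]=0xea, mem[0x16]=0xf0, mem[0x09]=0x48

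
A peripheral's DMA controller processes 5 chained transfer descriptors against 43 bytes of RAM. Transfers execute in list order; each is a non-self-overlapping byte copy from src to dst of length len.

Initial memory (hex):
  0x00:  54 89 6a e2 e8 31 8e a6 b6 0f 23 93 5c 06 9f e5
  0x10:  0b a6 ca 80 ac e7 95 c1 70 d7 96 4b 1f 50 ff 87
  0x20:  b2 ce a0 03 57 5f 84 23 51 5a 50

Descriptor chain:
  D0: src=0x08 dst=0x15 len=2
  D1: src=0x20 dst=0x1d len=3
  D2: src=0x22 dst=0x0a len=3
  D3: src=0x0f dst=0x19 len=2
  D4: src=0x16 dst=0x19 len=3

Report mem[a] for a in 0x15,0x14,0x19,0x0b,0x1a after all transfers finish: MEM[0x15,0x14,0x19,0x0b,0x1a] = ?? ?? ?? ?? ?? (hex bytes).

#0 dst[0x15+2] := {0xb6,0x0f}
#1 dst[0x1d+3] := {0xb2,0xce,0xa0}
#2 dst[0x0a+3] := {0xa0,0x03,0x57}
#3 dst[0x19+2] := {0xe5,0x0b}
#4 dst[0x19+3] := {0x0f,0xc1,0x70}
query mem[0x15]=0xb6, mem[0x14]=0xac, mem[0x19]=0x0f, mem[0x0b]=0x03, mem[0x1a]=0xc1

MEM[0x15,0x14,0x19,0x0b,0x1a] = b6 ac 0f 03 c1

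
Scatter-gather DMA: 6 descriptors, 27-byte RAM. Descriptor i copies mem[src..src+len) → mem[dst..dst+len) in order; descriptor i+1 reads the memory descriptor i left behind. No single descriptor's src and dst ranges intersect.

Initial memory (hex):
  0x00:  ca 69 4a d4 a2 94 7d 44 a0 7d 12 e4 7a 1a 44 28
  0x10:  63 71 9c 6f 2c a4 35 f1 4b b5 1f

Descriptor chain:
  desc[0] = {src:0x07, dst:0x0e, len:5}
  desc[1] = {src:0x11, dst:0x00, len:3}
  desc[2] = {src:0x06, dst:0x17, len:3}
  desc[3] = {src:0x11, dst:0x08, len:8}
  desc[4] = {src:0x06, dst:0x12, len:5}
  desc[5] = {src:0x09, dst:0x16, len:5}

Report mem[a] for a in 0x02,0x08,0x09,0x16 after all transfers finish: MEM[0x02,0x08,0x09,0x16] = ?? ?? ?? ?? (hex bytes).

MEM[0x02,0x08,0x09,0x16] = 6f 12 e4 e4

[0] 0x07->0x0e len=5 : 44 a0 7d 12 e4
[1] 0x11->0x00 len=3 : 12 e4 6f
[2] 0x06->0x17 len=3 : 7d 44 a0
[3] 0x11->0x08 len=8 : 12 e4 6f 2c a4 35 7d 44
[4] 0x06->0x12 len=5 : 7d 44 12 e4 6f
[5] 0x09->0x16 len=5 : e4 6f 2c a4 35
query mem[0x02]=0x6f, mem[0x08]=0x12, mem[0x09]=0xe4, mem[0x16]=0xe4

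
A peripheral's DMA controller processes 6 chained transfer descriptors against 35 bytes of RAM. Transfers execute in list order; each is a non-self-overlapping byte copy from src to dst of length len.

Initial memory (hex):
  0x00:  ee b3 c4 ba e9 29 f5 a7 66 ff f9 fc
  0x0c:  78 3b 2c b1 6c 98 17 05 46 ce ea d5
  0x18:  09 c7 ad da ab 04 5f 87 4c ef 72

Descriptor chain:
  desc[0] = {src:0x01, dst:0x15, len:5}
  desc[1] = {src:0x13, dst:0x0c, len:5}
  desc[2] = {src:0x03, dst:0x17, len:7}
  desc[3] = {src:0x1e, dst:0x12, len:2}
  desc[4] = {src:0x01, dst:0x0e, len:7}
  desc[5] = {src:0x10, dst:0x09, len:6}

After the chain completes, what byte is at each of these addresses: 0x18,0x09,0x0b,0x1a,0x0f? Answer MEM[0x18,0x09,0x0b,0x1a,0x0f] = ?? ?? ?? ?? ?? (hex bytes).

MEM[0x18,0x09,0x0b,0x1a,0x0f] = e9 ba 29 f5 c4

D0: mem[0x15..0x19] <- [b3 c4 ba e9 29]
D1: mem[0x0c..0x10] <- [05 46 b3 c4 ba]
D2: mem[0x17..0x1d] <- [ba e9 29 f5 a7 66 ff]
D3: mem[0x12..0x13] <- [5f 87]
D4: mem[0x0e..0x14] <- [b3 c4 ba e9 29 f5 a7]
D5: mem[0x09..0x0e] <- [ba e9 29 f5 a7 b3]
query mem[0x18]=0xe9, mem[0x09]=0xba, mem[0x0b]=0x29, mem[0x1a]=0xf5, mem[0x0f]=0xc4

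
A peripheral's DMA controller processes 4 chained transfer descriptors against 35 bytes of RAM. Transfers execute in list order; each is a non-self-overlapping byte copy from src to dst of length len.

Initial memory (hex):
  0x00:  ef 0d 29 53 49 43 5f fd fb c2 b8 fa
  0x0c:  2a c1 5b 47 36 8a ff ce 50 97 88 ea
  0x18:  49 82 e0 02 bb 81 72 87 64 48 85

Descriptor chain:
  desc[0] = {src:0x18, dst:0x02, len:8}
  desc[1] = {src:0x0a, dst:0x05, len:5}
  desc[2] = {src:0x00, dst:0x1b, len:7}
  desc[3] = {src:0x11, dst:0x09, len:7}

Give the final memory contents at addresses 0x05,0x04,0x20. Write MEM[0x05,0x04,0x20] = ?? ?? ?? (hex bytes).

#0 dst[0x02+8] := {0x49,0x82,0xe0,0x02,0xbb,0x81,0x72,0x87}
#1 dst[0x05+5] := {0xb8,0xfa,0x2a,0xc1,0x5b}
#2 dst[0x1b+7] := {0xef,0x0d,0x49,0x82,0xe0,0xb8,0xfa}
#3 dst[0x09+7] := {0x8a,0xff,0xce,0x50,0x97,0x88,0xea}
query mem[0x05]=0xb8, mem[0x04]=0xe0, mem[0x20]=0xb8

MEM[0x05,0x04,0x20] = b8 e0 b8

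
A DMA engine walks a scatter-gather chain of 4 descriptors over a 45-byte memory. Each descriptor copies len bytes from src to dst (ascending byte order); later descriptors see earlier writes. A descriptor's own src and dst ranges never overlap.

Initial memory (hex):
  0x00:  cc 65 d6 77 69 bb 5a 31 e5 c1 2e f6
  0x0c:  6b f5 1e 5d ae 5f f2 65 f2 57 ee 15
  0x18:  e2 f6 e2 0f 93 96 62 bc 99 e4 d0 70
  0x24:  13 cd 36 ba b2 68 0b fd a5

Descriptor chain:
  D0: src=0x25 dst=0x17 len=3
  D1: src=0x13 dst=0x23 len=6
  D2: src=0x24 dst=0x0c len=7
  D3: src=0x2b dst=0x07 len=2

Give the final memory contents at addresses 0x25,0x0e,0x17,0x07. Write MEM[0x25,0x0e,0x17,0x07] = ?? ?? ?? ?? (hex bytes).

  after D0: wrote 3B at 0x17 = cd36ba
  after D1: wrote 6B at 0x23 = 65f257eecd36
  after D2: wrote 7B at 0x0c = f257eecd36680b
  after D3: wrote 2B at 0x07 = fda5
query mem[0x25]=0x57, mem[0x0e]=0xee, mem[0x17]=0xcd, mem[0x07]=0xfd

MEM[0x25,0x0e,0x17,0x07] = 57 ee cd fd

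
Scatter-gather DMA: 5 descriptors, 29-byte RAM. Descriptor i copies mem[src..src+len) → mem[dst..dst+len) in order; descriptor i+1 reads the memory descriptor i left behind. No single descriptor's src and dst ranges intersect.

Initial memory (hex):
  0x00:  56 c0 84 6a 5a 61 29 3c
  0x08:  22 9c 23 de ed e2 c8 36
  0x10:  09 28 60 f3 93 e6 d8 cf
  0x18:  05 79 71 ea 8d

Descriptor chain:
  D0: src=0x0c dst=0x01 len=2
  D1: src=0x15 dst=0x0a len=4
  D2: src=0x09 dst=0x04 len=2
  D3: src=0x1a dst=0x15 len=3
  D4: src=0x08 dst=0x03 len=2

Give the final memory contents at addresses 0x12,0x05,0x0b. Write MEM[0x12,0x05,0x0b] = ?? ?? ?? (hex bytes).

#0 dst[0x01+2] := {0xed,0xe2}
#1 dst[0x0a+4] := {0xe6,0xd8,0xcf,0x05}
#2 dst[0x04+2] := {0x9c,0xe6}
#3 dst[0x15+3] := {0x71,0xea,0x8d}
#4 dst[0x03+2] := {0x22,0x9c}
query mem[0x12]=0x60, mem[0x05]=0xe6, mem[0x0b]=0xd8

MEM[0x12,0x05,0x0b] = 60 e6 d8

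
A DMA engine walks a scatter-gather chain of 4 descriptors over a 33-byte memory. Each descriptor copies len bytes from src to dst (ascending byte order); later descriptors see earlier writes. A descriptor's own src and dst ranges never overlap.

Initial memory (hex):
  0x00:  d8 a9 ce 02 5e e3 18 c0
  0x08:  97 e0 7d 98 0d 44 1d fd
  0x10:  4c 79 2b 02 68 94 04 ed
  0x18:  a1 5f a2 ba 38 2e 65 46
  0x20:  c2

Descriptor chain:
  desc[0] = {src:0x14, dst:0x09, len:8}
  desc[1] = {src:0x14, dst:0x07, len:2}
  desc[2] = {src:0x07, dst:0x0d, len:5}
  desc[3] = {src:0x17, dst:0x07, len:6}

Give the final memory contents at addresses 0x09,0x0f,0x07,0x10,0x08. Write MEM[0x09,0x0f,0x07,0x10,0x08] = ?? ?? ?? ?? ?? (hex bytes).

MEM[0x09,0x0f,0x07,0x10,0x08] = 5f 68 ed 94 a1

[0] 0x14->0x09 len=8 : 68 94 04 ed a1 5f a2 ba
[1] 0x14->0x07 len=2 : 68 94
[2] 0x07->0x0d len=5 : 68 94 68 94 04
[3] 0x17->0x07 len=6 : ed a1 5f a2 ba 38
query mem[0x09]=0x5f, mem[0x0f]=0x68, mem[0x07]=0xed, mem[0x10]=0x94, mem[0x08]=0xa1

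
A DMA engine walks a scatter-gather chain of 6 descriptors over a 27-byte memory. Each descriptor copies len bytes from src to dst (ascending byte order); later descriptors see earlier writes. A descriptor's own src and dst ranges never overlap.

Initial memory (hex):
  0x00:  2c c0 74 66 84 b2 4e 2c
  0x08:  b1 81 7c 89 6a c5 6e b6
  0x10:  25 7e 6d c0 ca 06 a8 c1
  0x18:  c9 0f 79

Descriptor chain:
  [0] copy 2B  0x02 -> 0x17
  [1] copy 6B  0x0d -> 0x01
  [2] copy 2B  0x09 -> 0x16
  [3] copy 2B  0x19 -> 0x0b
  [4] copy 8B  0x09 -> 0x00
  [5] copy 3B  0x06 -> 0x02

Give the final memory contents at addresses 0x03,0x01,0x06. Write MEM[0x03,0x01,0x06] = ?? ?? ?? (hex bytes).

MEM[0x03,0x01,0x06] = 25 7c b6

  after D0: wrote 2B at 0x17 = 7466
  after D1: wrote 6B at 0x01 = c56eb6257e6d
  after D2: wrote 2B at 0x16 = 817c
  after D3: wrote 2B at 0x0b = 0f79
  after D4: wrote 8B at 0x00 = 817c0f79c56eb625
  after D5: wrote 3B at 0x02 = b625b1
query mem[0x03]=0x25, mem[0x01]=0x7c, mem[0x06]=0xb6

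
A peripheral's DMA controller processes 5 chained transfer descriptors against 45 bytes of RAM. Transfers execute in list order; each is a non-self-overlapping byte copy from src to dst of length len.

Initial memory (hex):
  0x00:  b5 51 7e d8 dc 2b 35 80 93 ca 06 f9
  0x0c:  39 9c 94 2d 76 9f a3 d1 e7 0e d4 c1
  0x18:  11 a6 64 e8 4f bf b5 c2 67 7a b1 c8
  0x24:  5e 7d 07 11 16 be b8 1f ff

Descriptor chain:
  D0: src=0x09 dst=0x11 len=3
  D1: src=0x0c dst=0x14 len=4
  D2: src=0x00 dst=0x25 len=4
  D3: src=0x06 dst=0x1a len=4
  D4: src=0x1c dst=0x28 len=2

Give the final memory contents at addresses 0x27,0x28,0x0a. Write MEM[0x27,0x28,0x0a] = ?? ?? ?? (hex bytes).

MEM[0x27,0x28,0x0a] = 7e 93 06

D0: mem[0x11..0x13] <- [ca 06 f9]
D1: mem[0x14..0x17] <- [39 9c 94 2d]
D2: mem[0x25..0x28] <- [b5 51 7e d8]
D3: mem[0x1a..0x1d] <- [35 80 93 ca]
D4: mem[0x28..0x29] <- [93 ca]
query mem[0x27]=0x7e, mem[0x28]=0x93, mem[0x0a]=0x06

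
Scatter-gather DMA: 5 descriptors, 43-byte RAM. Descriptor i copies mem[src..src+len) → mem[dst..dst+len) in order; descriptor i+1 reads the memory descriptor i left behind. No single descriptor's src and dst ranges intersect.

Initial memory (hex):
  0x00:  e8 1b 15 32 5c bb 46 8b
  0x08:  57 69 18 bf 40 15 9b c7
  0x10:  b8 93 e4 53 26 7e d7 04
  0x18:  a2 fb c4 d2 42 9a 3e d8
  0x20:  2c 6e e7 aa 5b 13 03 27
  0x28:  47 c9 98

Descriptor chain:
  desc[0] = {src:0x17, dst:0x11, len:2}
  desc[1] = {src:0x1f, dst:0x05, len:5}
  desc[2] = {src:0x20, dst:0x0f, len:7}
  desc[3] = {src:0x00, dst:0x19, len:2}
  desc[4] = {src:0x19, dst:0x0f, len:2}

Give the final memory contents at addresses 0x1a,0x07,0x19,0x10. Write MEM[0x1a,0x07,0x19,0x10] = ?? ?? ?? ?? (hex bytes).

D0: mem[0x11..0x12] <- [04 a2]
D1: mem[0x05..0x09] <- [d8 2c 6e e7 aa]
D2: mem[0x0f..0x15] <- [2c 6e e7 aa 5b 13 03]
D3: mem[0x19..0x1a] <- [e8 1b]
D4: mem[0x0f..0x10] <- [e8 1b]
query mem[0x1a]=0x1b, mem[0x07]=0x6e, mem[0x19]=0xe8, mem[0x10]=0x1b

MEM[0x1a,0x07,0x19,0x10] = 1b 6e e8 1b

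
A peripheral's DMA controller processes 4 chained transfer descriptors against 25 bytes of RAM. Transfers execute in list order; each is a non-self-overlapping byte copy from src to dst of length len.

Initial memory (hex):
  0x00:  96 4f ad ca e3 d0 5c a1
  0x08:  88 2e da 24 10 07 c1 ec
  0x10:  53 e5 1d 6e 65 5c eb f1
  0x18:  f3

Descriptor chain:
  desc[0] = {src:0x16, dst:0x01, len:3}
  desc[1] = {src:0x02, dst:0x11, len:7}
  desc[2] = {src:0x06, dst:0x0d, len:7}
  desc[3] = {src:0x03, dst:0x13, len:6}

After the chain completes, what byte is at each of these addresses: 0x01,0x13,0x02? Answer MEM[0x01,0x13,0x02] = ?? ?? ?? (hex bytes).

#0 dst[0x01+3] := {0xeb,0xf1,0xf3}
#1 dst[0x11+7] := {0xf1,0xf3,0xe3,0xd0,0x5c,0xa1,0x88}
#2 dst[0x0d+7] := {0x5c,0xa1,0x88,0x2e,0xda,0x24,0x10}
#3 dst[0x13+6] := {0xf3,0xe3,0xd0,0x5c,0xa1,0x88}
query mem[0x01]=0xeb, mem[0x13]=0xf3, mem[0x02]=0xf1

MEM[0x01,0x13,0x02] = eb f3 f1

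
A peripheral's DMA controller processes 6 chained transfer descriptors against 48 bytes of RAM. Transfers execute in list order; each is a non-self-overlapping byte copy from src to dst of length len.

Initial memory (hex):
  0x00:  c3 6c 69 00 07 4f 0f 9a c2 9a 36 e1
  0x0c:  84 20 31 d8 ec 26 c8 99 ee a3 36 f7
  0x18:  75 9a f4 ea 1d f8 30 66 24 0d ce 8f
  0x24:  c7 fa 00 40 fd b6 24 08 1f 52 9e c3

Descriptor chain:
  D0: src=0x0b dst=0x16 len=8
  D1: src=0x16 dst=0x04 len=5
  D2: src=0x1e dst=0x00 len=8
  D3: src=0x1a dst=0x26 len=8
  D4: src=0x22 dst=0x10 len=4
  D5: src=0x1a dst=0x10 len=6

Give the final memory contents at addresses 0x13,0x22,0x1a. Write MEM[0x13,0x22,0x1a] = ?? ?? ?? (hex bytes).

MEM[0x13,0x22,0x1a] = c8 ce d8

  after D0: wrote 8B at 0x16 = e1842031d8ec26c8
  after D1: wrote 5B at 0x04 = e1842031d8
  after D2: wrote 8B at 0x00 = 3066240dce8fc7fa
  after D3: wrote 8B at 0x26 = d8ec26c83066240d
  after D4: wrote 4B at 0x10 = ce8fc7fa
  after D5: wrote 6B at 0x10 = d8ec26c83066
query mem[0x13]=0xc8, mem[0x22]=0xce, mem[0x1a]=0xd8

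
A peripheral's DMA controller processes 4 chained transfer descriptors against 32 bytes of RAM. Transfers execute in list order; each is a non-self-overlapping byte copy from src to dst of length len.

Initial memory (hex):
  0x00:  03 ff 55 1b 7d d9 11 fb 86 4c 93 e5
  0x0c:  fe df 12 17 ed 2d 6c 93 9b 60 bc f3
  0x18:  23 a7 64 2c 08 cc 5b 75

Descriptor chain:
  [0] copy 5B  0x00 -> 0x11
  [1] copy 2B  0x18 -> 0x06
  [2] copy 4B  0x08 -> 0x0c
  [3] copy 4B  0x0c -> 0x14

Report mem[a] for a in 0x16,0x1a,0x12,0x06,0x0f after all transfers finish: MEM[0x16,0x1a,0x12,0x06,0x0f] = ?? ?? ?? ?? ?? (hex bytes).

#0 dst[0x11+5] := {0x03,0xff,0x55,0x1b,0x7d}
#1 dst[0x06+2] := {0x23,0xa7}
#2 dst[0x0c+4] := {0x86,0x4c,0x93,0xe5}
#3 dst[0x14+4] := {0x86,0x4c,0x93,0xe5}
query mem[0x16]=0x93, mem[0x1a]=0x64, mem[0x12]=0xff, mem[0x06]=0x23, mem[0x0f]=0xe5

MEM[0x16,0x1a,0x12,0x06,0x0f] = 93 64 ff 23 e5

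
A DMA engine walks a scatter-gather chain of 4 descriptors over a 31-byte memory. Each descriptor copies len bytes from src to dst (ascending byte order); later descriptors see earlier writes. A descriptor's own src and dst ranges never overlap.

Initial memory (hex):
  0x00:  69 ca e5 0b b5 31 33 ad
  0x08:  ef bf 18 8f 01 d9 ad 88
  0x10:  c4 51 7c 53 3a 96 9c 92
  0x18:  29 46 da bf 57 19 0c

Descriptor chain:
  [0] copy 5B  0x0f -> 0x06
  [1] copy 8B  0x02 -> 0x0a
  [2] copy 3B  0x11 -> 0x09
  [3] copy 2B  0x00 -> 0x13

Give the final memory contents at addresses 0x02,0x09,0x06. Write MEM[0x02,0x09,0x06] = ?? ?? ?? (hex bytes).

[0] 0x0f->0x06 len=5 : 88 c4 51 7c 53
[1] 0x02->0x0a len=8 : e5 0b b5 31 88 c4 51 7c
[2] 0x11->0x09 len=3 : 7c 7c 53
[3] 0x00->0x13 len=2 : 69 ca
query mem[0x02]=0xe5, mem[0x09]=0x7c, mem[0x06]=0x88

MEM[0x02,0x09,0x06] = e5 7c 88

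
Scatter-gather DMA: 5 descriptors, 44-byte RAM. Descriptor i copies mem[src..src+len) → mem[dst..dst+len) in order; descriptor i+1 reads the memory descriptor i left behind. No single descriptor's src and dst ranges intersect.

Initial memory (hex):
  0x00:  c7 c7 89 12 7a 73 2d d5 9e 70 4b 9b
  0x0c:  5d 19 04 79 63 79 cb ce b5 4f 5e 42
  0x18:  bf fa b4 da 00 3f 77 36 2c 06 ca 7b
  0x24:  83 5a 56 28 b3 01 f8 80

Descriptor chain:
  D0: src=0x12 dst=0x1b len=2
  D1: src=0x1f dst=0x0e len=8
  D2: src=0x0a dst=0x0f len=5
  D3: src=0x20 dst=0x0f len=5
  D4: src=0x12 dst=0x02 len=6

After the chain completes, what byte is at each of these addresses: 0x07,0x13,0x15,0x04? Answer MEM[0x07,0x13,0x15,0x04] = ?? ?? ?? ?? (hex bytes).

MEM[0x07,0x13,0x15,0x04] = 42 83 56 5a

  after D0: wrote 2B at 0x1b = cbce
  after D1: wrote 8B at 0x0e = 362c06ca7b835a56
  after D2: wrote 5B at 0x0f = 4b9b5d1936
  after D3: wrote 5B at 0x0f = 2c06ca7b83
  after D4: wrote 6B at 0x02 = 7b835a565e42
query mem[0x07]=0x42, mem[0x13]=0x83, mem[0x15]=0x56, mem[0x04]=0x5a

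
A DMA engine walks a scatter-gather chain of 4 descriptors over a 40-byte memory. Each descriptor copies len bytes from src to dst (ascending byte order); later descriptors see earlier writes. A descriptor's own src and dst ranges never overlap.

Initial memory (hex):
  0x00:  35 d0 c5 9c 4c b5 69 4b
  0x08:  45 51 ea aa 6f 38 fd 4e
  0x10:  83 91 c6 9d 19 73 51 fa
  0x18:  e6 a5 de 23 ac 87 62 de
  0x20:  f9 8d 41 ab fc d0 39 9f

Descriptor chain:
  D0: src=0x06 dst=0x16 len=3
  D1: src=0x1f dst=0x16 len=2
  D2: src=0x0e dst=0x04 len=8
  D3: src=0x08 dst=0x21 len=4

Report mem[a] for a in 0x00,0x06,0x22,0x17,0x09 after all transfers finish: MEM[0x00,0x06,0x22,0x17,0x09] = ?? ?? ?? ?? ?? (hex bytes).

MEM[0x00,0x06,0x22,0x17,0x09] = 35 83 9d f9 9d

D0: mem[0x16..0x18] <- [69 4b 45]
D1: mem[0x16..0x17] <- [de f9]
D2: mem[0x04..0x0b] <- [fd 4e 83 91 c6 9d 19 73]
D3: mem[0x21..0x24] <- [c6 9d 19 73]
query mem[0x00]=0x35, mem[0x06]=0x83, mem[0x22]=0x9d, mem[0x17]=0xf9, mem[0x09]=0x9d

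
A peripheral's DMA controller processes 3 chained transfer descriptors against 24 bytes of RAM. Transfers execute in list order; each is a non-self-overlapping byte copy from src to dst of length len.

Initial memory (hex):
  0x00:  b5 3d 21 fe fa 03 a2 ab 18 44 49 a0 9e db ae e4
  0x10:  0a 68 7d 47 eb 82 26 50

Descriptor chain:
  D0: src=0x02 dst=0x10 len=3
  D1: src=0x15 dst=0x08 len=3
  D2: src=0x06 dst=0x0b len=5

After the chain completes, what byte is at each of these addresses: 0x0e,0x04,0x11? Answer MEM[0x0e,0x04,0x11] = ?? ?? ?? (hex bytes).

MEM[0x0e,0x04,0x11] = 26 fa fe

#0 dst[0x10+3] := {0x21,0xfe,0xfa}
#1 dst[0x08+3] := {0x82,0x26,0x50}
#2 dst[0x0b+5] := {0xa2,0xab,0x82,0x26,0x50}
query mem[0x0e]=0x26, mem[0x04]=0xfa, mem[0x11]=0xfe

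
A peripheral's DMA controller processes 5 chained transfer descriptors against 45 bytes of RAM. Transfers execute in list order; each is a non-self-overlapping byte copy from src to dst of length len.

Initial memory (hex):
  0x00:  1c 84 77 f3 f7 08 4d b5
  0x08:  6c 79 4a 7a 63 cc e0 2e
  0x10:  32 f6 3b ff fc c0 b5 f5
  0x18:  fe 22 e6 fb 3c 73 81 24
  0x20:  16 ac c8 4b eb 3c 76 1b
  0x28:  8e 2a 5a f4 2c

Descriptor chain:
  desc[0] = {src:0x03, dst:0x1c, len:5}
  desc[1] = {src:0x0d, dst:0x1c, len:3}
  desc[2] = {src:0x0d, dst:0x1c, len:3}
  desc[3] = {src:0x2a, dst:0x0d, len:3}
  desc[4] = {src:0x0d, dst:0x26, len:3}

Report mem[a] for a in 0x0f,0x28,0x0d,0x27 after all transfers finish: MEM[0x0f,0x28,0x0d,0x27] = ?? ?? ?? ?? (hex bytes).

MEM[0x0f,0x28,0x0d,0x27] = 2c 2c 5a f4

#0 dst[0x1c+5] := {0xf3,0xf7,0x08,0x4d,0xb5}
#1 dst[0x1c+3] := {0xcc,0xe0,0x2e}
#2 dst[0x1c+3] := {0xcc,0xe0,0x2e}
#3 dst[0x0d+3] := {0x5a,0xf4,0x2c}
#4 dst[0x26+3] := {0x5a,0xf4,0x2c}
query mem[0x0f]=0x2c, mem[0x28]=0x2c, mem[0x0d]=0x5a, mem[0x27]=0xf4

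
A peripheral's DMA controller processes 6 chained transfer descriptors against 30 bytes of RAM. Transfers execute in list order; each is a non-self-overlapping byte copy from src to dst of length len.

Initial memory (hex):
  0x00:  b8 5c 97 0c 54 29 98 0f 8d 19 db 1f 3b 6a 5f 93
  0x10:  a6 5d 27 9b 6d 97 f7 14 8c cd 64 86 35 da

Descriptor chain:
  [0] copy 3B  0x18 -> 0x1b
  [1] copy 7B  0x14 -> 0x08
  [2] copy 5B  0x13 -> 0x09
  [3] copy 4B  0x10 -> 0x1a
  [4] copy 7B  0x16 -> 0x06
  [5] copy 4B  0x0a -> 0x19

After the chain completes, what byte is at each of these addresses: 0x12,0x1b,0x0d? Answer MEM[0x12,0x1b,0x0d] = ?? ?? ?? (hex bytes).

MEM[0x12,0x1b,0x0d] = 27 27 14

  after D0: wrote 3B at 0x1b = 8ccd64
  after D1: wrote 7B at 0x08 = 6d97f7148ccd64
  after D2: wrote 5B at 0x09 = 9b6d97f714
  after D3: wrote 4B at 0x1a = a65d279b
  after D4: wrote 7B at 0x06 = f7148ccda65d27
  after D5: wrote 4B at 0x19 = a65d2714
query mem[0x12]=0x27, mem[0x1b]=0x27, mem[0x0d]=0x14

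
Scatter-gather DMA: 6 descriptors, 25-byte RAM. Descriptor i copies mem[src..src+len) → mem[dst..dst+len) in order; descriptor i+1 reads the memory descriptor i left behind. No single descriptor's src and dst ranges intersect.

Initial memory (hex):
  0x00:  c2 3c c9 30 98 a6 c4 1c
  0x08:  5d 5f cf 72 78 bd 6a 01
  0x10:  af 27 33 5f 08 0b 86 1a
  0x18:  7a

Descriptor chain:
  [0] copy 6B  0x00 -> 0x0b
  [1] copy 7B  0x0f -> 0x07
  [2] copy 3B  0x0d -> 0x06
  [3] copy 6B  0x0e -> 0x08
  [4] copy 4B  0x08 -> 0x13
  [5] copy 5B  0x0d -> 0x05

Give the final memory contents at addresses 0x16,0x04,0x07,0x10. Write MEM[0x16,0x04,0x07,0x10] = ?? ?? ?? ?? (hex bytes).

  after D0: wrote 6B at 0x0b = c23cc93098a6
  after D1: wrote 7B at 0x07 = 98a627335f080b
  after D2: wrote 3B at 0x06 = 0b3098
  after D3: wrote 6B at 0x08 = 3098a627335f
  after D4: wrote 4B at 0x13 = 3098a627
  after D5: wrote 5B at 0x05 = 5f3098a627
query mem[0x16]=0x27, mem[0x04]=0x98, mem[0x07]=0x98, mem[0x10]=0xa6

MEM[0x16,0x04,0x07,0x10] = 27 98 98 a6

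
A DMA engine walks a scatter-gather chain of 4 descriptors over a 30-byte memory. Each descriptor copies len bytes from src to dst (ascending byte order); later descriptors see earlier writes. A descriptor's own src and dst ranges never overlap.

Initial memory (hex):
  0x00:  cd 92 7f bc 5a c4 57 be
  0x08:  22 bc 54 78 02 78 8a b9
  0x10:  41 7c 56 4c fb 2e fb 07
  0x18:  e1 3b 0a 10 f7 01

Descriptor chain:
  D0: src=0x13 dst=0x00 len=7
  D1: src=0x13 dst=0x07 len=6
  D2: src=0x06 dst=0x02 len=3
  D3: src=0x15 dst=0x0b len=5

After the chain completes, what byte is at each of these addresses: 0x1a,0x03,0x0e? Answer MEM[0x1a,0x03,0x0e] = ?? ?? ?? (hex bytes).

#0 dst[0x00+7] := {0x4c,0xfb,0x2e,0xfb,0x07,0xe1,0x3b}
#1 dst[0x07+6] := {0x4c,0xfb,0x2e,0xfb,0x07,0xe1}
#2 dst[0x02+3] := {0x3b,0x4c,0xfb}
#3 dst[0x0b+5] := {0x2e,0xfb,0x07,0xe1,0x3b}
query mem[0x1a]=0x0a, mem[0x03]=0x4c, mem[0x0e]=0xe1

MEM[0x1a,0x03,0x0e] = 0a 4c e1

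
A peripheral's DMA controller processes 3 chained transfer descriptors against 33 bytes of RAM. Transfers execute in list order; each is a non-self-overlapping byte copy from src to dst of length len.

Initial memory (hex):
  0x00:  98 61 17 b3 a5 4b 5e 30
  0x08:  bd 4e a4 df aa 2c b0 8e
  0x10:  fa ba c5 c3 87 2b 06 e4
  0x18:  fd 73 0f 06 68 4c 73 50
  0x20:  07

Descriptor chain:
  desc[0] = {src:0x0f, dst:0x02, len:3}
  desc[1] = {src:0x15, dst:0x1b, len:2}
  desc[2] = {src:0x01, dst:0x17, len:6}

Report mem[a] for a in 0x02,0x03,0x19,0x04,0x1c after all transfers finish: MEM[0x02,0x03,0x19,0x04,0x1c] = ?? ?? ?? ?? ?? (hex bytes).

MEM[0x02,0x03,0x19,0x04,0x1c] = 8e fa fa ba 5e

  after D0: wrote 3B at 0x02 = 8efaba
  after D1: wrote 2B at 0x1b = 2b06
  after D2: wrote 6B at 0x17 = 618efaba4b5e
query mem[0x02]=0x8e, mem[0x03]=0xfa, mem[0x19]=0xfa, mem[0x04]=0xba, mem[0x1c]=0x5e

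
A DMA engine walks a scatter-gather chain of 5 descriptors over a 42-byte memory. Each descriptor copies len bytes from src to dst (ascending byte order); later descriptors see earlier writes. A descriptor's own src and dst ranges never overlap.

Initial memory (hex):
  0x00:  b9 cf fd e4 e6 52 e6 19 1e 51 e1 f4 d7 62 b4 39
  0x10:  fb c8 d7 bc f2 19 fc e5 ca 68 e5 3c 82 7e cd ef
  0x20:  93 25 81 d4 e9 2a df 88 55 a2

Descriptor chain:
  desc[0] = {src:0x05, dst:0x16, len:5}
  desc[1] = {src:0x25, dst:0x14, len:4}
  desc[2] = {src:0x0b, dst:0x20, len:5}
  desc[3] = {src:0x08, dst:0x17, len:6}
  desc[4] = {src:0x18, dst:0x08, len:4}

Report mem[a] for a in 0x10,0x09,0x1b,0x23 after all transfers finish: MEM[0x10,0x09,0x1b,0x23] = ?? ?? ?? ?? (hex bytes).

MEM[0x10,0x09,0x1b,0x23] = fb e1 d7 b4

[0] 0x05->0x16 len=5 : 52 e6 19 1e 51
[1] 0x25->0x14 len=4 : 2a df 88 55
[2] 0x0b->0x20 len=5 : f4 d7 62 b4 39
[3] 0x08->0x17 len=6 : 1e 51 e1 f4 d7 62
[4] 0x18->0x08 len=4 : 51 e1 f4 d7
query mem[0x10]=0xfb, mem[0x09]=0xe1, mem[0x1b]=0xd7, mem[0x23]=0xb4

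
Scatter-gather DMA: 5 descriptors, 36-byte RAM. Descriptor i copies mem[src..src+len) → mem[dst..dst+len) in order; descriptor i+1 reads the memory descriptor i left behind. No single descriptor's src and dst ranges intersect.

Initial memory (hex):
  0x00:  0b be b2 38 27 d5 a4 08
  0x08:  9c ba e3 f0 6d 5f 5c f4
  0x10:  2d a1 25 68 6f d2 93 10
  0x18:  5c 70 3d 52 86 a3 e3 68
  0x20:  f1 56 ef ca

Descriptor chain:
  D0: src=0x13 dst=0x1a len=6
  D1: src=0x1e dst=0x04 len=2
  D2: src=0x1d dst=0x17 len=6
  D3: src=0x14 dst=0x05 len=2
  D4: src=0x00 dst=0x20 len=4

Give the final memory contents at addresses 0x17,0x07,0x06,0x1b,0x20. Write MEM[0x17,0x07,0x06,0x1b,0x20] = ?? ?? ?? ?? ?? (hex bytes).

MEM[0x17,0x07,0x06,0x1b,0x20] = 93 08 d2 56 0b

D0: mem[0x1a..0x1f] <- [68 6f d2 93 10 5c]
D1: mem[0x04..0x05] <- [10 5c]
D2: mem[0x17..0x1c] <- [93 10 5c f1 56 ef]
D3: mem[0x05..0x06] <- [6f d2]
D4: mem[0x20..0x23] <- [0b be b2 38]
query mem[0x17]=0x93, mem[0x07]=0x08, mem[0x06]=0xd2, mem[0x1b]=0x56, mem[0x20]=0x0b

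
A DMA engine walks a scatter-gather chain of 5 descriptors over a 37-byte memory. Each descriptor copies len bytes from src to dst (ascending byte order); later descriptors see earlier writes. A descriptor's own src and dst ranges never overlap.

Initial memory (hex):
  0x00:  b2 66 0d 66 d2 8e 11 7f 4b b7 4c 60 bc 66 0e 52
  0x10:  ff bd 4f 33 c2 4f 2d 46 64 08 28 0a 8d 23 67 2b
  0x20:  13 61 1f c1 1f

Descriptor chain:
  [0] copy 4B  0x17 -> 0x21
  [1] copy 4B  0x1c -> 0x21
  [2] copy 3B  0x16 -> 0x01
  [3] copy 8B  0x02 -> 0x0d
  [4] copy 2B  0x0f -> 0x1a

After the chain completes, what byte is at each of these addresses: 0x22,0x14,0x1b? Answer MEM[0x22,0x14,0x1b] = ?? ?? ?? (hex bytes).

MEM[0x22,0x14,0x1b] = 23 b7 8e

D0: mem[0x21..0x24] <- [46 64 08 28]
D1: mem[0x21..0x24] <- [8d 23 67 2b]
D2: mem[0x01..0x03] <- [2d 46 64]
D3: mem[0x0d..0x14] <- [46 64 d2 8e 11 7f 4b b7]
D4: mem[0x1a..0x1b] <- [d2 8e]
query mem[0x22]=0x23, mem[0x14]=0xb7, mem[0x1b]=0x8e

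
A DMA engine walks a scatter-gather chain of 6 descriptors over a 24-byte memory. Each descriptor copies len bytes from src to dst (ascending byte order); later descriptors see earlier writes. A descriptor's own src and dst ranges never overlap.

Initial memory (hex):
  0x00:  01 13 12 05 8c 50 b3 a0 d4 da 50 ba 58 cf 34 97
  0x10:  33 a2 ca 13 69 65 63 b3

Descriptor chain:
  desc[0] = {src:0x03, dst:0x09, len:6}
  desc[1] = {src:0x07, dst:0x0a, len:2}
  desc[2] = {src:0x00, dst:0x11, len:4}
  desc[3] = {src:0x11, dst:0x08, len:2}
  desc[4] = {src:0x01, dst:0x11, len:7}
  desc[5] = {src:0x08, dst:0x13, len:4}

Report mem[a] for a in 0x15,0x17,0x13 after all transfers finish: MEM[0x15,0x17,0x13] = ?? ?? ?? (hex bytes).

MEM[0x15,0x17,0x13] = a0 a0 01

  after D0: wrote 6B at 0x09 = 058c50b3a0d4
  after D1: wrote 2B at 0x0a = a0d4
  after D2: wrote 4B at 0x11 = 01131205
  after D3: wrote 2B at 0x08 = 0113
  after D4: wrote 7B at 0x11 = 1312058c50b3a0
  after D5: wrote 4B at 0x13 = 0113a0d4
query mem[0x15]=0xa0, mem[0x17]=0xa0, mem[0x13]=0x01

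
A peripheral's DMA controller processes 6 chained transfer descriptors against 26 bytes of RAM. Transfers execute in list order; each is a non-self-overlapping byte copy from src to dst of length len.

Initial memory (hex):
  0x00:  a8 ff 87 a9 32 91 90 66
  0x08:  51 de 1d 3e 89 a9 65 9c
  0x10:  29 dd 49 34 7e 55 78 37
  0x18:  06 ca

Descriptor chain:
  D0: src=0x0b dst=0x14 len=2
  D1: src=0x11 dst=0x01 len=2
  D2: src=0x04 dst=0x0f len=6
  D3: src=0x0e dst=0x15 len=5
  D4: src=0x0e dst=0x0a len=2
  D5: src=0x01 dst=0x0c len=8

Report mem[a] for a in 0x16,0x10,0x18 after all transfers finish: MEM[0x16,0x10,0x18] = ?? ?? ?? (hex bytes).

#0 dst[0x14+2] := {0x3e,0x89}
#1 dst[0x01+2] := {0xdd,0x49}
#2 dst[0x0f+6] := {0x32,0x91,0x90,0x66,0x51,0xde}
#3 dst[0x15+5] := {0x65,0x32,0x91,0x90,0x66}
#4 dst[0x0a+2] := {0x65,0x32}
#5 dst[0x0c+8] := {0xdd,0x49,0xa9,0x32,0x91,0x90,0x66,0x51}
query mem[0x16]=0x32, mem[0x10]=0x91, mem[0x18]=0x90

MEM[0x16,0x10,0x18] = 32 91 90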